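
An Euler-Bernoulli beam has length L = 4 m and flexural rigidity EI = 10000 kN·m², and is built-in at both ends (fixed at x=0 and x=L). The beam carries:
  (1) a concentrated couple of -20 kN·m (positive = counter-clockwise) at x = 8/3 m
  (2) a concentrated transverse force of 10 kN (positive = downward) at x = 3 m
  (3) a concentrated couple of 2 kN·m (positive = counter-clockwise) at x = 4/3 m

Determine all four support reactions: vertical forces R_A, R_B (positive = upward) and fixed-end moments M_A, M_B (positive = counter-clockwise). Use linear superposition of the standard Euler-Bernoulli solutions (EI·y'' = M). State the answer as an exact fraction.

R_A = -71/16 kN, M_A = -115/24 kN·m, R_B = 231/16 kN, M_B = -119/24 kN·m

Load 1 — applied couple M₀=-20 kN·m at a=8/3 m (b=L-a=4/3):
  R_A = 6M₀ab/L³ = 6·(-20)·(8/3)·(4/3)/4³ = -20/3 kN
  M_A = M₀b(2a-b)/L² = (-20)·(4/3)·(2·(8/3)-(4/3))/4² = -20/3 kN·m
  R_B = -6M₀ab/L³ = -6·(-20)·(8/3)·(4/3)/4³ = 20/3 kN
  M_B = M₀a(2b-a)/L² = (-20)·(8/3)·(2·(4/3)-(8/3))/4² = 0 kN·m
Load 2 — point force P=10 kN at a=3 m (b=L-a=1):
  R_A = Pb²(3a+b)/L³ = 10·1²·(3·3+1)/4³ = 25/16 kN
  M_A = Pab²/L² = 10·3·1²/4² = 15/8 kN·m
  R_B = Pa²(a+3b)/L³ = 10·3²·(3+3·1)/4³ = 135/16 kN
  M_B = -Pa²b/L² = -10·3²·1/4² = -45/8 kN·m
Load 3 — applied couple M₀=2 kN·m at a=4/3 m (b=L-a=8/3):
  R_A = 6M₀ab/L³ = 6·2·(4/3)·(8/3)/4³ = 2/3 kN
  M_A = M₀b(2a-b)/L² = 2·(8/3)·(2·(4/3)-(8/3))/4² = 0 kN·m
  R_B = -6M₀ab/L³ = -6·2·(4/3)·(8/3)/4³ = -2/3 kN
  M_B = M₀a(2b-a)/L² = 2·(4/3)·(2·(8/3)-(4/3))/4² = 2/3 kN·m
Superposition: R_A = -71/16 kN, M_A = -115/24 kN·m, R_B = 231/16 kN, M_B = -119/24 kN·m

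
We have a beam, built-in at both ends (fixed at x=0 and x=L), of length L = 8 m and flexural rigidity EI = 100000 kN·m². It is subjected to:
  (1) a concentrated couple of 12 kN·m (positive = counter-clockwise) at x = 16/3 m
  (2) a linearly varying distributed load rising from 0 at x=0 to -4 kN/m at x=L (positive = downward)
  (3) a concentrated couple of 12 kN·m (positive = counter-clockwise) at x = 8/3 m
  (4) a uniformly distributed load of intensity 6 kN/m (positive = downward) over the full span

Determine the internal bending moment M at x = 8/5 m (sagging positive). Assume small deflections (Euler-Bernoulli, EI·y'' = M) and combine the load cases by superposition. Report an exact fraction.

M(8/5) = 868/375 kN·m

Load 1 — applied couple M₀=12 kN·m at a=16/3 m (b=L-a=8/3):
  M_1 = R_Ax - M_A  [x≤a] with R_A=2, M_A=4 = 2·(8/5) - 4 = -4/5 kN·m
Load 2 — triangular load w₀=-4 kN/m (0→w₀ over full span):
  M_2 = 3w₀Lx/20 - w₀L²/30 - w₀x³/(6L) = 3·(-4)·8·(8/5)/20 - (-4)·8²/30 - (-4)·(8/5)³/(6·8) = 448/375 kN·m
Load 3 — applied couple M₀=12 kN·m at a=8/3 m (b=L-a=16/3):
  M_3 = R_Ax - M_A  [x≤a] with R_A=2, M_A=0 = 2·(8/5) - 0 = 16/5 kN·m
Load 4 — uniform load w=6 kN/m over full span:
  M_4 = wLx/2 - wL²/12 - wx²/2 = 6·8·(8/5)/2 - 6·8²/12 - 6·(8/5)²/2 = -32/25 kN·m
Superposition: M = Σ M_i = 868/375 kN·m ≈ 2.314667 kN·m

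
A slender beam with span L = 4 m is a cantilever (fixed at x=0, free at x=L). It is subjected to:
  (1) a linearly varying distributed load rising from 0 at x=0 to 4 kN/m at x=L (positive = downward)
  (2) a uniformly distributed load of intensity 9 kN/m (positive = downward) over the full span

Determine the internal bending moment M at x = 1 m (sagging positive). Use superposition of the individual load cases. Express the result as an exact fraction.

Load 1 — triangular load w₀=4 kN/m (0→w₀ over full span):
  M_1 = w₀Lx/2 - w₀L²/3 - w₀x³/(6L) = 4·4·1/2 - 4·4²/3 - 4·1³/(6·4) = -27/2 kN·m
Load 2 — uniform load w=9 kN/m over full span:
  M_2 = -w(L-x)²/2 = -9·(4-1)²/2 = -81/2 kN·m
Superposition: M = Σ M_i = -54 kN·m ≈ -54.000000 kN·m

M(1) = -54 kN·m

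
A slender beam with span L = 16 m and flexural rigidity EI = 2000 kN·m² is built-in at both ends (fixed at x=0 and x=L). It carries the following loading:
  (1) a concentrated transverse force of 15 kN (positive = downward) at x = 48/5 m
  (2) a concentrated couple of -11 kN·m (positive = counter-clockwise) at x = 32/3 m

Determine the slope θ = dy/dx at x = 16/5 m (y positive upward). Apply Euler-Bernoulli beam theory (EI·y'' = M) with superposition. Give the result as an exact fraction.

Load 1 — point force P=15 kN at a=48/5 m (b=L-a=32/5):
  θ_1 = -Pb²x(2aL-(3a+b)x)/(2L³EI)  [x≤a] = -15·(32/5)²·(16/5)·(2·(48/5)·16-(3·(48/5)+(32/5))·(16/5))/(2·16³·2000) = -1824/78125 rad
Load 2 — applied couple M₀=-11 kN·m at a=32/3 m (b=L-a=16/3):
  θ_2 = (R_Ax²/2 - M_Ax)/EI  [x≤a] with R_A=-11/12, M_A=-11/3 = ((-11/12)·(16/5)²/2 - (-11/3)·(16/5))/2000 = 11/3125 rad
Superposition: θ = Σ θ_i = -1549/78125 rad ≈ -0.019827 rad

θ(16/5) = -1549/78125 rad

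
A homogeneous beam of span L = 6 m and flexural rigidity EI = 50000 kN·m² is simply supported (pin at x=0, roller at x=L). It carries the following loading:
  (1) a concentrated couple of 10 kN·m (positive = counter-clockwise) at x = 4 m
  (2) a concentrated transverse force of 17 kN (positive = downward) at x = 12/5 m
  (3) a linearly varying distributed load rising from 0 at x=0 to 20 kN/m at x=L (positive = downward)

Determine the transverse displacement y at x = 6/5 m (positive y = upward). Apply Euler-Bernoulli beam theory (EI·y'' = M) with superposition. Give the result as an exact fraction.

y(6/5) = -28651/9765625 m

Load 1 — applied couple M₀=10 kN·m at a=4 m (b=L-a=2):
  y_1 = (M₀x³/(6L)+C₁x)/EI  [x≤a] with C₁=M₀(3b²-L²)/(6L)=-20/3 = (10·(6/5)³/(6·6)+(-20/3)·(6/5))/50000 = -47/312500 m
Load 2 — point force P=17 kN at a=12/5 m (b=L-a=18/5):
  y_2 = -Pbx(L²-b²-x²)/(6LEI)  [x≤a] = -17·(18/5)·(6/5)·(6²-(18/5)²-(6/5)²)/(6·6·50000) = -1377/1562500 m
Load 3 — triangular load w₀=20 kN/m (0→w₀ over full span):
  y_3 = -w₀x(7L⁴-10L²x²+3x⁴)/(360LEI) = -20·(6/5)·(7·6⁴-10·6²·(6/5)²+3·(6/5)⁴)/(360·6·50000) = -18576/9765625 m
Superposition: y = Σ y_i = -28651/9765625 m ≈ -0.002934 m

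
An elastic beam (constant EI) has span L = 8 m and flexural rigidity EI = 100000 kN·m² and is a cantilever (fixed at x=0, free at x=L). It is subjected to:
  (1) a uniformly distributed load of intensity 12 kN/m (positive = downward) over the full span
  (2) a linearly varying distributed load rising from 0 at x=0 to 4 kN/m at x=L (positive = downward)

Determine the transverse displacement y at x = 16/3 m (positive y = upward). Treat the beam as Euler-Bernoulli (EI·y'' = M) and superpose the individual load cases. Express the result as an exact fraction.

y(16/3) = -485888/11390625 m

Load 1 — uniform load w=12 kN/m over full span:
  y_1 = -wx²(x²-4Lx+6L²)/(24EI) = -12·(16/3)²·((16/3)²-4·8·(16/3)+6·8²)/(24·100000) = -8704/253125 m
Load 2 — triangular load w₀=4 kN/m (0→w₀ over full span):
  y_2 = (w₀Lx³/12-w₀L²x²/6-w₀x⁵/(120L))/EI = (4·8·(16/3)³/12-4·8²·(16/3)²/6-4·(16/3)⁵/(120·8))/100000 = -94208/11390625 m
Superposition: y = Σ y_i = -485888/11390625 m ≈ -0.042657 m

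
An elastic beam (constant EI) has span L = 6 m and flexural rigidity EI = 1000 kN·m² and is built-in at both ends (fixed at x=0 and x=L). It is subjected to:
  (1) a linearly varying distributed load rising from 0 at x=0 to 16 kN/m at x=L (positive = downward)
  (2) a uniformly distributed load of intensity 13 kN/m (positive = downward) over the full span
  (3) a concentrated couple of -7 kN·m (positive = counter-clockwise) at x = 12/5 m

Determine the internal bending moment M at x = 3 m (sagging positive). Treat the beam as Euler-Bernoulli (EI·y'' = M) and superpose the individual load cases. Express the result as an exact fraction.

M(3) = 343/10 kN·m

Load 1 — triangular load w₀=16 kN/m (0→w₀ over full span):
  M_1 = 3w₀Lx/20 - w₀L²/30 - w₀x³/(6L) = 3·16·6·3/20 - 16·6²/30 - 16·3³/(6·6) = 12 kN·m
Load 2 — uniform load w=13 kN/m over full span:
  M_2 = wLx/2 - wL²/12 - wx²/2 = 13·6·3/2 - 13·6²/12 - 13·3²/2 = 39/2 kN·m
Load 3 — applied couple M₀=-7 kN·m at a=12/5 m (b=L-a=18/5):
  M_3 = R_Ax - M_A - M₀  [x>a] with R_A=-42/25, M_A=-21/25 = (-42/25)·3 - (-21/25) - (-7) = 14/5 kN·m
Superposition: M = Σ M_i = 343/10 kN·m ≈ 34.300000 kN·m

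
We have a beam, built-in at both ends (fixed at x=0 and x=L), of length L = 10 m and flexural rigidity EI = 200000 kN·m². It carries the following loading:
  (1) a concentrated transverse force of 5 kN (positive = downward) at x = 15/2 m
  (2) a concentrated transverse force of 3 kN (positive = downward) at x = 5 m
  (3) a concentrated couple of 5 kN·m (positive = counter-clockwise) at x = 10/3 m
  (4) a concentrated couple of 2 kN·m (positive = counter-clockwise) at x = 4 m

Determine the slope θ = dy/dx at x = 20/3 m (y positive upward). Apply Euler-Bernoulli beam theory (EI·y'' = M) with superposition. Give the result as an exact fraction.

Load 1 — point force P=5 kN at a=15/2 m (b=L-a=5/2):
  θ_1 = -Pb²x(2aL-(3a+b)x)/(2L³EI)  [x≤a] = -5·(5/2)²·(20/3)·(2·(15/2)·10-(3·(15/2)+(5/2))·(20/3))/(2·10³·200000) = 1/115200 rad
Load 2 — point force P=3 kN at a=5 m (b=L-a=5):
  θ_2 = Pa²(L-x)(2bL-(3b+a)(L-x))/(2L³EI)  [x>a] = 3·5²·(10-(20/3))·(2·5·10-(3·5+5)·(10-(20/3)))/(2·10³·200000) = 1/48000 rad
Load 3 — applied couple M₀=5 kN·m at a=10/3 m (b=L-a=20/3):
  θ_3 = (R_Ax²/2 - M_Ax - M₀(x-a))/EI  [x>a] with R_A=2/3, M_A=0 = ((2/3)·(20/3)²/2 - 0·(20/3) - 5·((20/3)-(10/3)))/200000 = -1/108000 rad
Load 4 — applied couple M₀=2 kN·m at a=4 m (b=L-a=6):
  θ_4 = (R_Ax²/2 - M_Ax - M₀(x-a))/EI  [x>a] with R_A=36/125, M_A=6/25 = ((36/125)·(20/3)²/2 - (6/25)·(20/3) - 2·((20/3)-4))/200000 = -1/375000 rad
Superposition: θ = Σ θ_i = 3799/216000000 rad ≈ 0.000018 rad

θ(20/3) = 3799/216000000 rad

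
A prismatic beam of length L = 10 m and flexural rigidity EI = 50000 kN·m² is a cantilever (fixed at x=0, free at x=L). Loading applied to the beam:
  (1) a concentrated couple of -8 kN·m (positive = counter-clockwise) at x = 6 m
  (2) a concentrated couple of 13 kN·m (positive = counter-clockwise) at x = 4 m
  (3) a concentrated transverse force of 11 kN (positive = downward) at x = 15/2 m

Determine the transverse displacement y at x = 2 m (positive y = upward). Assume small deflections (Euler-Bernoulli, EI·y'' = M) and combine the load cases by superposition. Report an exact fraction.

Load 1 — applied couple M₀=-8 kN·m at a=6 m (b=L-a=4):
  y_1 = M₀x²/(2EI)  [x≤a] = (-8)·2²/(2·50000) = -1/3125 m
Load 2 — applied couple M₀=13 kN·m at a=4 m (b=L-a=6):
  y_2 = M₀x²/(2EI)  [x≤a] = 13·2²/(2·50000) = 13/25000 m
Load 3 — point force P=11 kN at a=15/2 m (b=L-a=5/2):
  y_3 = -Px²(3a-x)/(6EI)  [x≤a] = -11·2²·(3·(15/2)-2)/(6·50000) = -451/150000 m
Superposition: y = Σ y_i = -421/150000 m ≈ -0.002807 m

y(2) = -421/150000 m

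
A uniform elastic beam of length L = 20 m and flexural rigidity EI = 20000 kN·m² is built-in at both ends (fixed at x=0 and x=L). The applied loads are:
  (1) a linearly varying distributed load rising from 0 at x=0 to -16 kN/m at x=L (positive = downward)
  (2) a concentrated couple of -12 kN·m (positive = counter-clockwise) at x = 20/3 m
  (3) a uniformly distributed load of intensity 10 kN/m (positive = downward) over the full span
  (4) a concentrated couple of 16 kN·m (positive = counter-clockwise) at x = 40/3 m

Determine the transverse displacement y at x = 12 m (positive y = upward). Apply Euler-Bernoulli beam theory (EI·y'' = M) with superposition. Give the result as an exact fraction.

Load 1 — triangular load w₀=-16 kN/m (0→w₀ over full span):
  y_1 = -w₀x²(L-x)²(x+2L)/(120LEI) = -(-16)·12²·(20-12)²·(12+2·20)/(120·20·20000) = 2496/15625 m
Load 2 — applied couple M₀=-12 kN·m at a=20/3 m (b=L-a=40/3):
  y_2 = (R_Ax³/6 - M_Ax²/2 - M₀(x-a)²/2)/EI  [x>a] with R_A=-4/5, M_A=0 = ((-4/5)·12³/6 - 0·12²/2 - (-12)·(12-(20/3))²/2)/20000 = -28/9375 m
Load 3 — uniform load w=10 kN/m over full span:
  y_3 = -wx²(L-x)²/(24EI) = -10·12²·(20-12)²/(24·20000) = -24/125 m
Load 4 — applied couple M₀=16 kN·m at a=40/3 m (b=L-a=20/3):
  y_4 = (R_Ax³/6 - M_Ax²/2)/EI  [x≤a] with R_A=16/15, M_A=16/3 = ((16/15)·12³/6 - (16/3)·12²/2)/20000 = -12/3125 m
Superposition: y = Σ y_i = -1832/46875 m ≈ -0.039083 m

y(12) = -1832/46875 m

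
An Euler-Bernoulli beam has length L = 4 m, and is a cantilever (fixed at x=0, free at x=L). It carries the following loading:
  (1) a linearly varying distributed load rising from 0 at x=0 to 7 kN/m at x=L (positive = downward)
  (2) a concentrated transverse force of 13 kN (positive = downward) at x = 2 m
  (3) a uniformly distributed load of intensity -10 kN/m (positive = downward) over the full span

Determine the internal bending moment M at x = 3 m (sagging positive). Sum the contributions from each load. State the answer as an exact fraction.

M(3) = 43/24 kN·m

Load 1 — triangular load w₀=7 kN/m (0→w₀ over full span):
  M_1 = w₀Lx/2 - w₀L²/3 - w₀x³/(6L) = 7·4·3/2 - 7·4²/3 - 7·3³/(6·4) = -77/24 kN·m
Load 2 — point force P=13 kN at a=2 m (b=L-a=2):
  M_2 = 0  [x>a] = 0 kN·m
Load 3 — uniform load w=-10 kN/m over full span:
  M_3 = -w(L-x)²/2 = -(-10)·(4-3)²/2 = 5 kN·m
Superposition: M = Σ M_i = 43/24 kN·m ≈ 1.791667 kN·m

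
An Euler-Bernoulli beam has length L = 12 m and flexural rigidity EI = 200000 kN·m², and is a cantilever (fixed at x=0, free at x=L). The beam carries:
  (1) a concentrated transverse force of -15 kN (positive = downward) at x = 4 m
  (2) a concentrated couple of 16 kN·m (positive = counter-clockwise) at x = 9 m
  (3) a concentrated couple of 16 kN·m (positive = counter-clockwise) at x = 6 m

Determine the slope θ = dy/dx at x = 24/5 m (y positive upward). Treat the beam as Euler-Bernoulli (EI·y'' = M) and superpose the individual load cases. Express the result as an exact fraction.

Load 1 — point force P=-15 kN at a=4 m (b=L-a=8):
  θ_1 = -Pa²/(2EI)  [x>a] = -(-15)·4²/(2·200000) = 3/5000 rad
Load 2 — applied couple M₀=16 kN·m at a=9 m (b=L-a=3):
  θ_2 = M₀x/EI  [x≤a] = 16·(24/5)/200000 = 6/15625 rad
Load 3 — applied couple M₀=16 kN·m at a=6 m (b=L-a=6):
  θ_3 = M₀x/EI  [x≤a] = 16·(24/5)/200000 = 6/15625 rad
Superposition: θ = Σ θ_i = 171/125000 rad ≈ 0.001368 rad

θ(24/5) = 171/125000 rad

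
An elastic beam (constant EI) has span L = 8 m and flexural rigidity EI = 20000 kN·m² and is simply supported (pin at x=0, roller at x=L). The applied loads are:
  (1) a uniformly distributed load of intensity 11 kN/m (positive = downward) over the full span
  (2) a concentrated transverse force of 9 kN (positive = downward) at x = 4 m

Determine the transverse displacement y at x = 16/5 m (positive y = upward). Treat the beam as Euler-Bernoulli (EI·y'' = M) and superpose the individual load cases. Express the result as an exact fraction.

y(16/5) = -12682/390625 m

Load 1 — uniform load w=11 kN/m over full span:
  y_1 = -wx(L³-2Lx²+x³)/(24EI) = -11·(16/5)·(8³-2·8·(16/5)²+(16/5)³)/(24·20000) = -10912/390625 m
Load 2 — point force P=9 kN at a=4 m (b=L-a=4):
  y_2 = -Pbx(L²-b²-x²)/(6LEI)  [x≤a] = -9·4·(16/5)·(8²-4²-(16/5)²)/(6·8·20000) = -354/78125 m
Superposition: y = Σ y_i = -12682/390625 m ≈ -0.032466 m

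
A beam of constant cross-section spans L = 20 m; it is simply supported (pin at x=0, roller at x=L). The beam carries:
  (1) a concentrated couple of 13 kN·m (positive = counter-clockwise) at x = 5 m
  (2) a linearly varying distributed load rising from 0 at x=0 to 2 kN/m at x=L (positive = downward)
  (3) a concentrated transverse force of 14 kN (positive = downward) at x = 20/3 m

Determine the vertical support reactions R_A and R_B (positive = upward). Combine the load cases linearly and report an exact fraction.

Load 1 — applied couple M₀=13 kN·m at a=5 m (b=L-a=15):
  R_A = M₀/L = 13/20 kN
  R_B = -M₀/L = -13/20 kN
Load 2 — triangular load w₀=2 kN/m (0→w₀ over full span):
  R_A = w₀L/6 = 2·20/6 = 20/3 kN
  R_B = w₀L/3 = 2·20/3 = 40/3 kN
Load 3 — point force P=14 kN at a=20/3 m (b=L-a=40/3):
  R_A = Pb/L = 14·(40/3)/20 = 28/3 kN
  R_B = Pa/L = 14·(20/3)/20 = 14/3 kN
Superposition: R_A = 333/20 kN, R_B = 347/20 kN

R_A = 333/20 kN, R_B = 347/20 kN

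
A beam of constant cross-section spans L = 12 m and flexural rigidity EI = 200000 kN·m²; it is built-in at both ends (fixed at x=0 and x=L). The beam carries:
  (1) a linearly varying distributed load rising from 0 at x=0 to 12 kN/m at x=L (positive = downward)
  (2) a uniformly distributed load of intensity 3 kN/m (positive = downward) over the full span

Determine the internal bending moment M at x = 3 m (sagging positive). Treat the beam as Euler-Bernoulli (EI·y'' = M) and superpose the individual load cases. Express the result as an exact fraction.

Load 1 — triangular load w₀=12 kN/m (0→w₀ over full span):
  M_1 = 3w₀Lx/20 - w₀L²/30 - w₀x³/(6L) = 3·12·12·3/20 - 12·12²/30 - 12·3³/(6·12) = 27/10 kN·m
Load 2 — uniform load w=3 kN/m over full span:
  M_2 = wLx/2 - wL²/12 - wx²/2 = 3·12·3/2 - 3·12²/12 - 3·3²/2 = 9/2 kN·m
Superposition: M = Σ M_i = 36/5 kN·m ≈ 7.200000 kN·m

M(3) = 36/5 kN·m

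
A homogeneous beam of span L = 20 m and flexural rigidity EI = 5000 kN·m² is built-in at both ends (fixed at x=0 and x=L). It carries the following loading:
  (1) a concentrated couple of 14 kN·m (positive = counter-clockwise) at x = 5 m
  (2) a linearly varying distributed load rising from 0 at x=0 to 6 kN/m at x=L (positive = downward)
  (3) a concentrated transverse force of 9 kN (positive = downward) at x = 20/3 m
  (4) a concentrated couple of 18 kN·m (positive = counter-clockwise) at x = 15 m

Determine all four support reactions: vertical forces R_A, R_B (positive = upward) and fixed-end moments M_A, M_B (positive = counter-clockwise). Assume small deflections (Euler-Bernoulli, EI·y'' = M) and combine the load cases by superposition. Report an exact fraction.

Load 1 — applied couple M₀=14 kN·m at a=5 m (b=L-a=15):
  R_A = 6M₀ab/L³ = 6·14·5·15/20³ = 63/80 kN
  M_A = M₀b(2a-b)/L² = 14·15·(2·5-15)/20² = -21/8 kN·m
  R_B = -6M₀ab/L³ = -6·14·5·15/20³ = -63/80 kN
  M_B = M₀a(2b-a)/L² = 14·5·(2·15-5)/20² = 35/8 kN·m
Load 2 — triangular load w₀=6 kN/m (0→w₀ over full span):
  R_A = 3w₀L/20 = 3·6·20/20 = 18 kN
  M_A = w₀L²/30 = 6·20²/30 = 80 kN·m
  R_B = 7w₀L/20 = 7·6·20/20 = 42 kN
  M_B = -w₀L²/20 = -6·20²/20 = -120 kN·m
Load 3 — point force P=9 kN at a=20/3 m (b=L-a=40/3):
  R_A = Pb²(3a+b)/L³ = 9·(40/3)²·(3·(20/3)+(40/3))/20³ = 20/3 kN
  M_A = Pab²/L² = 9·(20/3)·(40/3)²/20² = 80/3 kN·m
  R_B = Pa²(a+3b)/L³ = 9·(20/3)²·((20/3)+3·(40/3))/20³ = 7/3 kN
  M_B = -Pa²b/L² = -9·(20/3)²·(40/3)/20² = -40/3 kN·m
Load 4 — applied couple M₀=18 kN·m at a=15 m (b=L-a=5):
  R_A = 6M₀ab/L³ = 6·18·15·5/20³ = 81/80 kN
  M_A = M₀b(2a-b)/L² = 18·5·(2·15-5)/20² = 45/8 kN·m
  R_B = -6M₀ab/L³ = -6·18·15·5/20³ = -81/80 kN
  M_B = M₀a(2b-a)/L² = 18·15·(2·5-15)/20² = -27/8 kN·m
Superposition: R_A = 397/15 kN, M_A = 329/3 kN·m, R_B = 638/15 kN, M_B = -397/3 kN·m

R_A = 397/15 kN, M_A = 329/3 kN·m, R_B = 638/15 kN, M_B = -397/3 kN·m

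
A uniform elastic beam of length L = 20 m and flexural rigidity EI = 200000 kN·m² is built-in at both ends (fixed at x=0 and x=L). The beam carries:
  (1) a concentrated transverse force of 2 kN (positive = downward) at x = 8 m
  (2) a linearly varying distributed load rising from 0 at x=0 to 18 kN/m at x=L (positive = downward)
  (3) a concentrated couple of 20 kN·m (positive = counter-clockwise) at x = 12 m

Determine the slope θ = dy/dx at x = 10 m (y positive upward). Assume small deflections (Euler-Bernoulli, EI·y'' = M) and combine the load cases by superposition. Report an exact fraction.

θ(10) = -319/1000000 rad

Load 1 — point force P=2 kN at a=8 m (b=L-a=12):
  θ_1 = Pa²(L-x)(2bL-(3b+a)(L-x))/(2L³EI)  [x>a] = 2·8²·(20-10)·(2·12·20-(3·12+8)·(20-10))/(2·20³·200000) = 1/62500 rad
Load 2 — triangular load w₀=18 kN/m (0→w₀ over full span):
  θ_2 = -w₀(2x(L-x)(L-2x)(x+2L)+x²(L-x)²)/(120LEI) = -18·(2·10·(20-10)·(20-2·10)·(10+2·20)+10²·(20-10)²)/(120·20·200000) = -3/8000 rad
Load 3 — applied couple M₀=20 kN·m at a=12 m (b=L-a=8):
  θ_3 = (R_Ax²/2 - M_Ax)/EI  [x≤a] with R_A=36/25, M_A=32/5 = ((36/25)·10²/2 - (32/5)·10)/200000 = 1/25000 rad
Superposition: θ = Σ θ_i = -319/1000000 rad ≈ -0.000319 rad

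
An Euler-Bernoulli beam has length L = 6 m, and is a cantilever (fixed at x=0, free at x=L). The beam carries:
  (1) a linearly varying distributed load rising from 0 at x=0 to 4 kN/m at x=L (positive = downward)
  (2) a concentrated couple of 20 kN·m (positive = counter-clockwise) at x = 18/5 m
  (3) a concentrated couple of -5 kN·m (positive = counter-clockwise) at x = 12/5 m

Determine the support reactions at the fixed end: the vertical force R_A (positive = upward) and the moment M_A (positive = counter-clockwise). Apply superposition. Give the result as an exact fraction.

Load 1 — triangular load w₀=4 kN/m (0→w₀ over full span):
  R_A = w₀L/2 = 4·6/2 = 12 kN
  M_A = w₀L²/3 = 4·6²/3 = 48 kN·m
Load 2 — applied couple M₀=20 kN·m at a=18/5 m (b=L-a=12/5):
  R_A = 0 kN
  M_A = -M₀ = -20 kN·m
Load 3 — applied couple M₀=-5 kN·m at a=12/5 m (b=L-a=18/5):
  R_A = 0 kN
  M_A = -M₀ = -(-5) = 5 kN·m
Superposition: R_A = 12 kN, M_A = 33 kN·m

R_A = 12 kN, M_A = 33 kN·m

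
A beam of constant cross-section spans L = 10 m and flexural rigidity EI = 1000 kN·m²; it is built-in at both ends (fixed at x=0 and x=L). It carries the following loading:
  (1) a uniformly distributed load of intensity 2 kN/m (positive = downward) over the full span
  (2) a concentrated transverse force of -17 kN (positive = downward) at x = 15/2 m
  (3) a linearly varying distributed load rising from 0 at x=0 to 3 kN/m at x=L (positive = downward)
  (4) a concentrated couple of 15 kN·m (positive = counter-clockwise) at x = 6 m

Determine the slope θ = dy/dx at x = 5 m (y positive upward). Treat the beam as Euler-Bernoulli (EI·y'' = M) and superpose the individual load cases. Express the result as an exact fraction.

θ(5) = 517/64000 rad

Load 1 — uniform load w=2 kN/m over full span:
  θ_1 = -wx(L-x)(L-2x)/(12EI) = -2·5·(10-5)·(10-2·5)/(12·1000) = 0 rad
Load 2 — point force P=-17 kN at a=15/2 m (b=L-a=5/2):
  θ_2 = -Pb²x(2aL-(3a+b)x)/(2L³EI)  [x≤a] = -(-17)·(5/2)²·5·(2·(15/2)·10-(3·(15/2)+(5/2))·5)/(2·10³·1000) = 17/2560 rad
Load 3 — triangular load w₀=3 kN/m (0→w₀ over full span):
  θ_3 = -w₀(2x(L-x)(L-2x)(x+2L)+x²(L-x)²)/(120LEI) = -3·(2·5·(10-5)·(10-2·5)·(5+2·10)+5²·(10-5)²)/(120·10·1000) = -1/640 rad
Load 4 — applied couple M₀=15 kN·m at a=6 m (b=L-a=4):
  θ_4 = (R_Ax²/2 - M_Ax)/EI  [x≤a] with R_A=54/25, M_A=24/5 = ((54/25)·5²/2 - (24/5)·5)/1000 = 3/1000 rad
Superposition: θ = Σ θ_i = 517/64000 rad ≈ 0.008078 rad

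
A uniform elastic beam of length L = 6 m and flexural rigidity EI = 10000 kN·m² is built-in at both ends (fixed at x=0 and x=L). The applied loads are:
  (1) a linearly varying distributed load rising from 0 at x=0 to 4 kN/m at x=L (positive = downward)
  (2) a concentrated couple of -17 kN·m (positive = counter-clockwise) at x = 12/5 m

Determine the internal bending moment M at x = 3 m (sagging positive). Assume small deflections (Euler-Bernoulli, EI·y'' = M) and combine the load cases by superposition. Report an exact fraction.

M(3) = 49/5 kN·m

Load 1 — triangular load w₀=4 kN/m (0→w₀ over full span):
  M_1 = 3w₀Lx/20 - w₀L²/30 - w₀x³/(6L) = 3·4·6·3/20 - 4·6²/30 - 4·3³/(6·6) = 3 kN·m
Load 2 — applied couple M₀=-17 kN·m at a=12/5 m (b=L-a=18/5):
  M_2 = R_Ax - M_A - M₀  [x>a] with R_A=-102/25, M_A=-51/25 = (-102/25)·3 - (-51/25) - (-17) = 34/5 kN·m
Superposition: M = Σ M_i = 49/5 kN·m ≈ 9.800000 kN·m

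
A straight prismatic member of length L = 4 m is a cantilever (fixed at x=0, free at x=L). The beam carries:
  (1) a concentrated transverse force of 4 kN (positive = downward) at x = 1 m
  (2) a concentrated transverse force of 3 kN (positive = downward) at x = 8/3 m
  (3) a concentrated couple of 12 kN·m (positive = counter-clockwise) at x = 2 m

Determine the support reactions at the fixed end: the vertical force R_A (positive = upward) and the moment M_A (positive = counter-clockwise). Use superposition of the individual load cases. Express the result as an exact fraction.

R_A = 7 kN, M_A = 0 kN·m

Load 1 — point force P=4 kN at a=1 m (b=L-a=3):
  R_A = P = 4 kN
  M_A = Pa = 4·1 = 4 kN·m
Load 2 — point force P=3 kN at a=8/3 m (b=L-a=4/3):
  R_A = P = 3 kN
  M_A = Pa = 3·(8/3) = 8 kN·m
Load 3 — applied couple M₀=12 kN·m at a=2 m (b=L-a=2):
  R_A = 0 kN
  M_A = -M₀ = -12 kN·m
Superposition: R_A = 7 kN, M_A = 0 kN·m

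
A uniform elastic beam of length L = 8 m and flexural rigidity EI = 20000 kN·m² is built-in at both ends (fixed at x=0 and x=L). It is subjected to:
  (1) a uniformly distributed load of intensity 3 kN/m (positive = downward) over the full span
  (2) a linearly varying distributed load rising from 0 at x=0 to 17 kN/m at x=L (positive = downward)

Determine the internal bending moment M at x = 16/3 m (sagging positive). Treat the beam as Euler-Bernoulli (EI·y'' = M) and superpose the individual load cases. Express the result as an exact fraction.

M(16/3) = 9776/405 kN·m

Load 1 — uniform load w=3 kN/m over full span:
  M_1 = wLx/2 - wL²/12 - wx²/2 = 3·8·(16/3)/2 - 3·8²/12 - 3·(16/3)²/2 = 16/3 kN·m
Load 2 — triangular load w₀=17 kN/m (0→w₀ over full span):
  M_2 = 3w₀Lx/20 - w₀L²/30 - w₀x³/(6L) = 3·17·8·(16/3)/20 - 17·8²/30 - 17·(16/3)³/(6·8) = 7616/405 kN·m
Superposition: M = Σ M_i = 9776/405 kN·m ≈ 24.138272 kN·m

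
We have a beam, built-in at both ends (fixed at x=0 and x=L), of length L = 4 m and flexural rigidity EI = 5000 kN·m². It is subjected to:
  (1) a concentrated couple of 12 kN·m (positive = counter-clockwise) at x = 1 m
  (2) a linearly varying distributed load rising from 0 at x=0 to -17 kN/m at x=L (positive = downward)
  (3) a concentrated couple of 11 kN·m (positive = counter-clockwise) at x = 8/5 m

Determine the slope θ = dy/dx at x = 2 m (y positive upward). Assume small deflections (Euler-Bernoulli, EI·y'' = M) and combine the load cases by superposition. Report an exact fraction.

Load 1 — applied couple M₀=12 kN·m at a=1 m (b=L-a=3):
  θ_1 = (R_Ax²/2 - M_Ax - M₀(x-a))/EI  [x>a] with R_A=27/8, M_A=-9/4 = ((27/8)·2²/2 - (-9/4)·2 - 12·(2-1))/5000 = -3/20000 rad
Load 2 — triangular load w₀=-17 kN/m (0→w₀ over full span):
  θ_2 = -w₀(2x(L-x)(L-2x)(x+2L)+x²(L-x)²)/(120LEI) = -(-17)·(2·2·(4-2)·(4-2·2)·(2+2·4)+2²·(4-2)²)/(120·4·5000) = 17/150000 rad
Load 3 — applied couple M₀=11 kN·m at a=8/5 m (b=L-a=12/5):
  θ_3 = (R_Ax²/2 - M_Ax - M₀(x-a))/EI  [x>a] with R_A=99/25, M_A=33/25 = ((99/25)·2²/2 - (33/25)·2 - 11·(2-(8/5)))/5000 = 11/62500 rad
Superposition: θ = Σ θ_i = 209/1500000 rad ≈ 0.000139 rad

θ(2) = 209/1500000 rad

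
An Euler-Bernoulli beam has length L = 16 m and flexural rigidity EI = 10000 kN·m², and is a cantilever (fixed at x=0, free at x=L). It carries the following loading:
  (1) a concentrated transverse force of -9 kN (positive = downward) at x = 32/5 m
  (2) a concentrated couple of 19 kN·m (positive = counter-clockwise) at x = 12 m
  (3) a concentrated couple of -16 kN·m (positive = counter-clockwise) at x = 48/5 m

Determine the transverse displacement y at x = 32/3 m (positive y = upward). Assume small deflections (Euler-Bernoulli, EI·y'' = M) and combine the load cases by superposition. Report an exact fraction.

y(32/3) = 123232/703125 m

Load 1 — point force P=-9 kN at a=32/5 m (b=L-a=48/5):
  y_1 = -Pa²(3x-a)/(6EI)  [x>a] = -(-9)·(32/5)²·(3·(32/3)-(32/5))/(6·10000) = 12288/78125 m
Load 2 — applied couple M₀=19 kN·m at a=12 m (b=L-a=4):
  y_2 = M₀x²/(2EI)  [x≤a] = 19·(32/3)²/(2·10000) = 608/5625 m
Load 3 — applied couple M₀=-16 kN·m at a=48/5 m (b=L-a=32/5):
  y_3 = M₀a(2x-a)/(2EI)  [x>a] = (-16)·(48/5)·(2·(32/3)-(48/5))/(2·10000) = -1408/15625 m
Superposition: y = Σ y_i = 123232/703125 m ≈ 0.175263 m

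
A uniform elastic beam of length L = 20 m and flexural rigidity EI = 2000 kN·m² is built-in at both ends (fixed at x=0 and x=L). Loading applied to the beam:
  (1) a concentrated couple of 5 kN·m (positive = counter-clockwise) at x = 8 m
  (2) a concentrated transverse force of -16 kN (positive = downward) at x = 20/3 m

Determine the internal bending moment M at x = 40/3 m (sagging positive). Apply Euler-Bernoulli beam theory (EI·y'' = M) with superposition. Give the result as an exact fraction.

M(40/3) = -1924/405 kN·m

Load 1 — applied couple M₀=5 kN·m at a=8 m (b=L-a=12):
  M_1 = R_Ax - M_A - M₀  [x>a] with R_A=9/25, M_A=3/5 = (9/25)·(40/3) - (3/5) - 5 = -4/5 kN·m
Load 2 — point force P=-16 kN at a=20/3 m (b=L-a=40/3):
  M_2 = Pa²(a+3b)(L-x)/L³ - Pa²b/L²  [x>a] = (-16)·(20/3)²·((20/3)+3·(40/3))·(20-(40/3))/20³ - (-16)·(20/3)²·(40/3)/20² = -320/81 kN·m
Superposition: M = Σ M_i = -1924/405 kN·m ≈ -4.750617 kN·m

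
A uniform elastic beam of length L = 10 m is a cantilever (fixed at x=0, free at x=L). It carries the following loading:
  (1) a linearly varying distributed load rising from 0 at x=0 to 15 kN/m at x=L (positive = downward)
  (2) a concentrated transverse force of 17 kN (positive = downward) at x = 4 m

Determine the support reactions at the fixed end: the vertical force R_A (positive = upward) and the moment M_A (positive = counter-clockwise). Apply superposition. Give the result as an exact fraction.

Load 1 — triangular load w₀=15 kN/m (0→w₀ over full span):
  R_A = w₀L/2 = 15·10/2 = 75 kN
  M_A = w₀L²/3 = 15·10²/3 = 500 kN·m
Load 2 — point force P=17 kN at a=4 m (b=L-a=6):
  R_A = P = 17 kN
  M_A = Pa = 17·4 = 68 kN·m
Superposition: R_A = 92 kN, M_A = 568 kN·m

R_A = 92 kN, M_A = 568 kN·m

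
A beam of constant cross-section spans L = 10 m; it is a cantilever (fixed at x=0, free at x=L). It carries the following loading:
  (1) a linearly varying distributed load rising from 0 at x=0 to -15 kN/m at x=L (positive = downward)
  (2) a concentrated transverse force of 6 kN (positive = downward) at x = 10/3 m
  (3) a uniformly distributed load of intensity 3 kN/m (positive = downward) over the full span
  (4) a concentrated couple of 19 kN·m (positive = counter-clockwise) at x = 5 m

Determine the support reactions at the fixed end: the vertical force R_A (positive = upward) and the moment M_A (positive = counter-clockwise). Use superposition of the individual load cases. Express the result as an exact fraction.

Load 1 — triangular load w₀=-15 kN/m (0→w₀ over full span):
  R_A = w₀L/2 = (-15)·10/2 = -75 kN
  M_A = w₀L²/3 = (-15)·10²/3 = -500 kN·m
Load 2 — point force P=6 kN at a=10/3 m (b=L-a=20/3):
  R_A = P = 6 kN
  M_A = Pa = 6·(10/3) = 20 kN·m
Load 3 — uniform load w=3 kN/m over full span:
  R_A = wL = 3·10 = 30 kN
  M_A = wL²/2 = 3·10²/2 = 150 kN·m
Load 4 — applied couple M₀=19 kN·m at a=5 m (b=L-a=5):
  R_A = 0 kN
  M_A = -M₀ = -19 kN·m
Superposition: R_A = -39 kN, M_A = -349 kN·m

R_A = -39 kN, M_A = -349 kN·m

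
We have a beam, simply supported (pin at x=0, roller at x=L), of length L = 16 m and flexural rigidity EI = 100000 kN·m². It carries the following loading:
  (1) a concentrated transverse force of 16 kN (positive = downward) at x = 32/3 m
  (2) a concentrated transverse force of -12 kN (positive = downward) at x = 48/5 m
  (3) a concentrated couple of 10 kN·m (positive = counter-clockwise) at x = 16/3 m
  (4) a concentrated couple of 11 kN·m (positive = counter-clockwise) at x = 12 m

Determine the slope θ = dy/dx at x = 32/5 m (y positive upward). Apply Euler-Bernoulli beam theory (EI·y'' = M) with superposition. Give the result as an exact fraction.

θ(32/5) = -365473/2025000000 rad

Load 1 — point force P=16 kN at a=32/3 m (b=L-a=16/3):
  θ_1 = -Pb(L²-b²-3x²)/(6LEI)  [x≤a] = -16·(16/3)·(16²-(16/3)²-3·(32/5)²)/(6·16·100000) = -5888/6328125 rad
Load 2 — point force P=-12 kN at a=48/5 m (b=L-a=32/5):
  θ_2 = -Pb(L²-b²-3x²)/(6LEI)  [x≤a] = -(-12)·(32/5)·(16²-(32/5)²-3·(32/5)²)/(6·16·100000) = 288/390625 rad
Load 3 — applied couple M₀=10 kN·m at a=16/3 m (b=L-a=32/3):
  θ_3 = (M₀x²/(2L)-M₀(x-a)+C₁)/EI  [x>a] with C₁=M₀(3b²-L²)/(6L)=80/9 = (10·(32/5)²/(2·16)-10·((32/5)-(16/3))+(80/9))/100000 = 31/281250 rad
Load 4 — applied couple M₀=11 kN·m at a=12 m (b=L-a=4):
  θ_4 = (M₀x²/(2L)+C₁)/EI  [x≤a] with C₁=M₀(3b²-L²)/(6L)=-143/6 = (11·(32/5)²/(2·16)+(-143/6))/100000 = -1463/15000000 rad
Superposition: θ = Σ θ_i = -365473/2025000000 rad ≈ -0.000180 rad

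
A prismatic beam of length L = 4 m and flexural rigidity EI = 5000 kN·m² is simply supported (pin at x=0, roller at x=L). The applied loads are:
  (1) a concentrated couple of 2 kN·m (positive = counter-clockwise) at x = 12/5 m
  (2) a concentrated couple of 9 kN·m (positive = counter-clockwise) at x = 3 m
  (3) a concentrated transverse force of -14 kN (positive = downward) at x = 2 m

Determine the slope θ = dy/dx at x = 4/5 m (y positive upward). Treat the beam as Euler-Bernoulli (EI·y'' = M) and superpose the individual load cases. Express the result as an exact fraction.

θ(4/5) = 4243/3000000 rad

Load 1 — applied couple M₀=2 kN·m at a=12/5 m (b=L-a=8/5):
  θ_1 = (M₀x²/(2L)+C₁)/EI  [x≤a] with C₁=M₀(3b²-L²)/(6L)=-52/75 = (2·(4/5)²/(2·4)+(-52/75))/5000 = -1/9375 rad
Load 2 — applied couple M₀=9 kN·m at a=3 m (b=L-a=1):
  θ_2 = (M₀x²/(2L)+C₁)/EI  [x≤a] with C₁=M₀(3b²-L²)/(6L)=-39/8 = (9·(4/5)²/(2·4)+(-39/8))/5000 = -831/1000000 rad
Load 3 — point force P=-14 kN at a=2 m (b=L-a=2):
  θ_3 = -Pb(L²-b²-3x²)/(6LEI)  [x≤a] = -(-14)·2·(4²-2²-3·(4/5)²)/(6·4·5000) = 147/62500 rad
Superposition: θ = Σ θ_i = 4243/3000000 rad ≈ 0.001414 rad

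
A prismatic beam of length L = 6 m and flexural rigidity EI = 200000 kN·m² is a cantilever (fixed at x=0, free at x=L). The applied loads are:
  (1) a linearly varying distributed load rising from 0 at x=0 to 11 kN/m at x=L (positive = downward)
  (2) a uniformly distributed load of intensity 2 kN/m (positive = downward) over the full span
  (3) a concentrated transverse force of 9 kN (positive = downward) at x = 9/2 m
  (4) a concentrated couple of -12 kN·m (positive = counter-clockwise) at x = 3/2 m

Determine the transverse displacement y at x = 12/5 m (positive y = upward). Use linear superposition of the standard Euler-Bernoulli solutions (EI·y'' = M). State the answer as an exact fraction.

Load 1 — triangular load w₀=11 kN/m (0→w₀ over full span):
  y_1 = (w₀Lx³/12-w₀L²x²/6-w₀x⁵/(120L))/EI = (11·6·(12/5)³/12-11·6²·(12/5)²/6-11·(12/5)⁵/(120·6))/200000 = -74547/48828125 m
Load 2 — uniform load w=2 kN/m over full span:
  y_2 = -wx²(x²-4Lx+6L²)/(24EI) = -2·(12/5)²·((12/5)²-4·6·(12/5)+6·6²)/(24·200000) = -1539/3906250 m
Load 3 — point force P=9 kN at a=9/2 m (b=L-a=3/2):
  y_3 = -Px²(3a-x)/(6EI)  [x≤a] = -9·(12/5)²·(3·(9/2)-(12/5))/(6·200000) = -2997/6250000 m
Load 4 — applied couple M₀=-12 kN·m at a=3/2 m (b=L-a=9/2):
  y_4 = M₀a(2x-a)/(2EI)  [x>a] = (-12)·(3/2)·(2·(12/5)-(3/2))/(2·200000) = -297/2000000 m
Superposition: y = Σ y_i = -15929541/6250000000 m ≈ -0.002549 m

y(12/5) = -15929541/6250000000 m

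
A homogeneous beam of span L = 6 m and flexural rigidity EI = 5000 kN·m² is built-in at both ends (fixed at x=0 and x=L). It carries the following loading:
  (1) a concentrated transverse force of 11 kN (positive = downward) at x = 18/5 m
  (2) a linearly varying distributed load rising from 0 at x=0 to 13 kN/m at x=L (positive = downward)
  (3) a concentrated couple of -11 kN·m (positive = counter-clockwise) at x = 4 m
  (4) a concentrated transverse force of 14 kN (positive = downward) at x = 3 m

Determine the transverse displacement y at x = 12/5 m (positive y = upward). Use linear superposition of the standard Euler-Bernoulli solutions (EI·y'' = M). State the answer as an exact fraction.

Load 1 — point force P=11 kN at a=18/5 m (b=L-a=12/5):
  y_1 = -Pb²x²(3aL-(3a+b)x)/(6L³EI)  [x≤a] = -11·(12/5)²·(12/5)²·(3·(18/5)·6-(3·(18/5)+(12/5))·(12/5))/(6·6³·5000) = -18216/9765625 m
Load 2 — triangular load w₀=13 kN/m (0→w₀ over full span):
  y_2 = -w₀x²(L-x)²(x+2L)/(120LEI) = -13·(12/5)²·(6-(12/5))²·((12/5)+2·6)/(120·6·5000) = -37908/9765625 m
Load 3 — applied couple M₀=-11 kN·m at a=4 m (b=L-a=2):
  y_3 = (R_Ax³/6 - M_Ax²/2)/EI  [x≤a] with R_A=-22/9, M_A=-11/3 = ((-22/9)·(12/5)³/6 - (-11/3)·(12/5)²/2)/5000 = 77/78125 m
Load 4 — point force P=14 kN at a=3 m (b=L-a=3):
  y_4 = -Pb²x²(3aL-(3a+b)x)/(6L³EI)  [x≤a] = -14·3²·(12/5)²·(3·3·6-(3·3+3)·(12/5))/(6·6³·5000) = -441/156250 m
Superposition: y = Σ y_i = -148123/19531250 m ≈ -0.007584 m

y(12/5) = -148123/19531250 m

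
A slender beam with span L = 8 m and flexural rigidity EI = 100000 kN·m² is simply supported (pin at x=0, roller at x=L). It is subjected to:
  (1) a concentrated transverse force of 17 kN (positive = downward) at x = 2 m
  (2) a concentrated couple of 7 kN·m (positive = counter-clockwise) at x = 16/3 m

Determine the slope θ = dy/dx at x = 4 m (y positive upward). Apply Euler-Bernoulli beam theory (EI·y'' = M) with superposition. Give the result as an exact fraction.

θ(4) = 167/1800000 rad

Load 1 — point force P=17 kN at a=2 m (b=L-a=6):
  θ_1 = -Pa(2L²-6Lx+3x²+a²)/(6LEI)  [x>a] = -17·2·(2·8²-6·8·4+3·4²+2²)/(6·8·100000) = 17/200000 rad
Load 2 — applied couple M₀=7 kN·m at a=16/3 m (b=L-a=8/3):
  θ_2 = (M₀x²/(2L)+C₁)/EI  [x≤a] with C₁=M₀(3b²-L²)/(6L)=-56/9 = (7·4²/(2·8)+(-56/9))/100000 = 7/900000 rad
Superposition: θ = Σ θ_i = 167/1800000 rad ≈ 0.000093 rad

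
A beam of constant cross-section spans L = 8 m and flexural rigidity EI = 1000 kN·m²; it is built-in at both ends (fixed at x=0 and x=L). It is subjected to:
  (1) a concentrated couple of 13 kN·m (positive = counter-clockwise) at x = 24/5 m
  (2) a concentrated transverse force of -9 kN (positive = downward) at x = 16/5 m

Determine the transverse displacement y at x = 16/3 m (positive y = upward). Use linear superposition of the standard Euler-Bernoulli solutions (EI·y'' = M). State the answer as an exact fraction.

y(16/3) = 596/46875 m

Load 1 — applied couple M₀=13 kN·m at a=24/5 m (b=L-a=16/5):
  y_1 = (R_Ax³/6 - M_Ax²/2 - M₀(x-a)²/2)/EI  [x>a] with R_A=117/50, M_A=104/25 = ((117/50)·(16/3)³/6 - (104/25)·(16/3)²/2 - 13·((16/3)-(24/5))²/2)/1000 = -52/28125 m
Load 2 — point force P=-9 kN at a=16/5 m (b=L-a=24/5):
  y_2 = -Pa²(L-x)²(3bL-(3b+a)(L-x))/(6L³EI)  [x>a] = -(-9)·(16/5)²·(8-(16/3))²·(3·(24/5)·8-(3·(24/5)+(16/5))·(8-(16/3)))/(6·8³·1000) = 2048/140625 m
Superposition: y = Σ y_i = 596/46875 m ≈ 0.012715 m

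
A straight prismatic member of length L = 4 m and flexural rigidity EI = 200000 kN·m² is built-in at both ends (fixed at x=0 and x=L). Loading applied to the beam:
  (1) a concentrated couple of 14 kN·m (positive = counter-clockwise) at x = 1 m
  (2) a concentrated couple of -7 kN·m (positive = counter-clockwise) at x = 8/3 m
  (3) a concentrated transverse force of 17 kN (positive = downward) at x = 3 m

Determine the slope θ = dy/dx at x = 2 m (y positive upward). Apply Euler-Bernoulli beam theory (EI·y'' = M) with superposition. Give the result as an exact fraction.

Load 1 — applied couple M₀=14 kN·m at a=1 m (b=L-a=3):
  θ_1 = (R_Ax²/2 - M_Ax - M₀(x-a))/EI  [x>a] with R_A=63/16, M_A=-21/8 = ((63/16)·2²/2 - (-21/8)·2 - 14·(2-1))/200000 = -7/1600000 rad
Load 2 — applied couple M₀=-7 kN·m at a=8/3 m (b=L-a=4/3):
  θ_2 = (R_Ax²/2 - M_Ax)/EI  [x≤a] with R_A=-7/3, M_A=-7/3 = ((-7/3)·2²/2 - (-7/3)·2)/200000 = 0 rad
Load 3 — point force P=17 kN at a=3 m (b=L-a=1):
  θ_3 = -Pb²x(2aL-(3a+b)x)/(2L³EI)  [x≤a] = -17·1²·2·(2·3·4-(3·3+1)·2)/(2·4³·200000) = -17/3200000 rad
Superposition: θ = Σ θ_i = -31/3200000 rad ≈ -0.000010 rad

θ(2) = -31/3200000 rad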